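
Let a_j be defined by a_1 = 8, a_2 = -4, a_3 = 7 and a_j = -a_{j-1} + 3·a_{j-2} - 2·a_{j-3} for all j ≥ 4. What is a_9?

Compute successive terms:
a_4 = -35; a_5 = 64; a_6 = -183; a_7 = 445; a_8 = -1122; a_9 = 2823.

2823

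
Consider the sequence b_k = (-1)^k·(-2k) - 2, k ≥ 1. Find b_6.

(-1)^6 = 1; -2k at k=6 is -12; so b_6 = -14.

-14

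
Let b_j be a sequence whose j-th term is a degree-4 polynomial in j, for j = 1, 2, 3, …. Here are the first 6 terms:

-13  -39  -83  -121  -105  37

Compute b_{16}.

41387

1st diffs: -26, -44, -38, 16, 142.
2nd diffs: -18, 6, 54, 126.
3rd diffs: 24, 48, 72.
4th diffs: 24, 24 (constant).
So b_j = j^4 - 6j^3 + 2j^2 - 5j - 5.
Evaluating at j = 16 gives b_{16} = 41387.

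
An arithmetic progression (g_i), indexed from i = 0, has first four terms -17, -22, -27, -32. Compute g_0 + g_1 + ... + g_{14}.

Common difference d = -5.
g_i = -17 + (i - 0)·(-5).
g_{14} = -87; S = 15·(-17 + (-87))/2 = -780.

-780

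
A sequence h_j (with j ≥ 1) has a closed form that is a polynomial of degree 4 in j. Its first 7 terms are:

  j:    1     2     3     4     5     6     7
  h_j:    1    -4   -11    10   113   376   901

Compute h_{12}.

1st diffs: -5, -7, 21, 103, 263, 525.
2nd diffs: -2, 28, 82, 160, 262.
3rd diffs: 30, 54, 78, 102.
4th diffs: 24, 24, 24 (constant).
So h_j = j^4 - 5j^3 + 4j^2 + 3j - 2.
Evaluating at j = 12 gives h_{12} = 12706.

12706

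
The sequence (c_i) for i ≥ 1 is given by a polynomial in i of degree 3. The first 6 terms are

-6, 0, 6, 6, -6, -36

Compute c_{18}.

-3984

1st diffs: 6, 6, 0, -12, -30.
2nd diffs: 0, -6, -12, -18.
3rd diffs: -6, -6, -6 (constant).
So c_i = -i^3 + 6i^2 - 5i - 6.
Evaluating at i = 18 gives c_{18} = -3984.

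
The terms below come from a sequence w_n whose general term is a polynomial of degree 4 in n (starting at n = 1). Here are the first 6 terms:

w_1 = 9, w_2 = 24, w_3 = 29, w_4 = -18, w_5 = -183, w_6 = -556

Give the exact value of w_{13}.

1st diffs: 15, 5, -47, -165, -373.
2nd diffs: -10, -52, -118, -208.
3rd diffs: -42, -66, -90.
4th diffs: -24, -24 (constant).
Newton forward-difference form: w_n = 9 + 15·C(n-1,1) + (-10)·C(n-1,2) + (-42)·C(n-1,3) + (-24)·C(n-1,4).
At n = 13: n-1 = 12, so w_{13} = 9 + 180 - 660 - 9240 - 11880 = -21591.

-21591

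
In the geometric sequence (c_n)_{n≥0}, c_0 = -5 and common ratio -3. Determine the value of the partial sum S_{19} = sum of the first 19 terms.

-1452826835

c_n = (-5)·(-3)^(n-0).
S = (-5)·((-3)^19 - 1)/(-3 - 1) = (-5)·(-1162261467 - 1)/(-4) = -1452826835.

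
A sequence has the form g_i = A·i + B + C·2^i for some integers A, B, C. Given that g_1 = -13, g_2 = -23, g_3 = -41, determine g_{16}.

At i = 1, 2, 3: A + B + 2C = -13; 2A + B + 4C = -23; 3A + B + 8C = -41.
Subtracting the first from the second: A + 2C = -10.
Subtracting the second from the third: A + 4C = -18.
Solving: C = -4, A = -2, then B = -3.
Hence g_{16} = -2·16 + (-3) + (-4)·65536 = -262179.

-262179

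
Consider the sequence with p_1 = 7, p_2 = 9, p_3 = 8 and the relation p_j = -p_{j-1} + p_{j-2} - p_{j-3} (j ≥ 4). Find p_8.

-54

Iterate the recurrence:
p_4 = -6  p_5 = 5  p_6 = -19  p_7 = 30  p_8 = -54.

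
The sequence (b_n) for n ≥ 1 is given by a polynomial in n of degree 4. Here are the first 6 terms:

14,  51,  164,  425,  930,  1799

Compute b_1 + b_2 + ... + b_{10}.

1st diffs: 37, 113, 261, 505, 869.
2nd diffs: 76, 148, 244, 364.
3rd diffs: 72, 96, 120.
4th diffs: 24, 24 (constant).
So b_n = n^4 + 2n^3 + n^2 + 5n + 5.
Continuing: 3176, 5229, 8150, 12155.
Summing n = 1..10 (10 terms) gives 32093.

32093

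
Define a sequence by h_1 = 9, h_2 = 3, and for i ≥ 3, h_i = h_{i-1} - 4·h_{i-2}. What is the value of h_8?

Iterate the recurrence:
h_3 = -33  h_4 = -45  h_5 = 87  h_6 = 267  h_7 = -81  h_8 = -1149.

-1149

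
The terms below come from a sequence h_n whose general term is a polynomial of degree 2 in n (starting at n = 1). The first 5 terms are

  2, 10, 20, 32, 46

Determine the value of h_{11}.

1st diffs: 8, 10, 12, 14.
2nd diffs: 2, 2, 2 (constant).
Newton forward-difference form: h_n = 2 + 8·C(n-1,1) + 2·C(n-1,2).
At n = 11: n-1 = 10, so h_{11} = 2 + 80 + 90 = 172.

172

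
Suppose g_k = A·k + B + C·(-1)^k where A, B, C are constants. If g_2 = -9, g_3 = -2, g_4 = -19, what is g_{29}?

Write the equations: 2A + B + C = -9; 3A + B - C = -2; 4A + B + C = -19.
Subtracting the first from the second: A - 2C = 7.
Subtracting the second from the third: A + 2C = -17.
Solving: C = -6, A = -5, then B = 7.
So g_k = -5·k + 7 + (-6)·(-1)^k; at k=29 this is -132.

-132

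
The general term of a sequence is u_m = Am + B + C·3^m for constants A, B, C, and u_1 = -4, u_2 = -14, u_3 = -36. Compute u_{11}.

-177188

The three given values yield: A + B + 3C = -4; 2A + B + 9C = -14; 3A + B + 27C = -36.
Subtracting the first from the second: A + 6C = -10.
Subtracting the second from the third: A + 18C = -22.
Solving: C = -1, A = -4, then B = 3.
Therefore u_{11} = -44 + 3 + (-1)·177147 = -177188.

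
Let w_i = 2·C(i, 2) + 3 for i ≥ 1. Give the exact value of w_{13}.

159

C(13, 2) = 78, so w_{13} = 159.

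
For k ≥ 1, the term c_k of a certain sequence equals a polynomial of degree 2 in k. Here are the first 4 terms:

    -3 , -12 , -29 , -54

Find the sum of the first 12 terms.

-2390

1st diffs: -9, -17, -25.
2nd diffs: -8, -8 (constant).
Newton forward-difference form: c_k = -3 + (-9)·C(k-1,1) + (-8)·C(k-1,2).
Continuing: …, -87, -128, -177, -234, …, c_{12} = -542.
Summing k = 1..12 (12 terms) gives -2390.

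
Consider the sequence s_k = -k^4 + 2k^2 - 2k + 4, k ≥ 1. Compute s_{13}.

s_{13} = -1·13^4 + 2·13^2 - 2·13 + 4 = -28245.

-28245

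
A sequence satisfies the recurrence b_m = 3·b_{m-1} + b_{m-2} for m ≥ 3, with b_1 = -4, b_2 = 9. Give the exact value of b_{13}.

3639596

Applying the relation repeatedly:
b_3 = 23, b_4 = 78, b_5 = 257, …, b_{10} = 101022, b_{11} = 333653, b_{12} = 1101981, b_{13} = 3639596.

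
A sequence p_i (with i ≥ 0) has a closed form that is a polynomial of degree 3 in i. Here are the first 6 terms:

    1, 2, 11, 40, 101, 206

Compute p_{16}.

1st diffs: 1, 9, 29, 61, 105.
2nd diffs: 8, 20, 32, 44.
3rd diffs: 12, 12, 12 (constant).
So p_i = 2i^3 - 2i^2 + i + 1.
Evaluating at i = 16 gives p_{16} = 7697.

7697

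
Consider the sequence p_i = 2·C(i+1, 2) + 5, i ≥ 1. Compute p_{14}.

215

C(15, 2) = 105, so p_{14} = 215.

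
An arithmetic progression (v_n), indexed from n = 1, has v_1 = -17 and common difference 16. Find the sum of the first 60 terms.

v_n = -17 + (n - 1)·16.
v_{60} = 927; S = 60·(-17 + 927)/2 = 27300.

27300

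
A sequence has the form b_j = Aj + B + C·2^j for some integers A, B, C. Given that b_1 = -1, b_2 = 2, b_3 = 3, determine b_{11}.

The three given values yield: A + B + 2C = -1; 2A + B + 4C = 2; 3A + B + 8C = 3.
Subtracting the first from the second: A + 2C = 3.
Subtracting the second from the third: A + 4C = 1.
Solving: C = -1, A = 5, then B = -4.
Hence b_{11} = 5·11 + (-4) + (-1)·2048 = -1997.

-1997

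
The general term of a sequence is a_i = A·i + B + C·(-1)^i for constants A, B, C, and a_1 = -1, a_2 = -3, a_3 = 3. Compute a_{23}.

Plug in i = 1, 2, 3: A + B - C = -1; 2A + B + C = -3; 3A + B - C = 3.
Subtracting the first from the second: A + 2C = -2.
Subtracting the second from the third: A - 2C = 6.
Solving: C = -2, A = 2, then B = -5.
So a_i = 2·i + (-5) + (-2)·(-1)^i; at i=23 this is 43.

43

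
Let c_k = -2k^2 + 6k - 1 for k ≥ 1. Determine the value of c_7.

-57

c_7 = -2·7^2 + 6·7 - 1 = -57.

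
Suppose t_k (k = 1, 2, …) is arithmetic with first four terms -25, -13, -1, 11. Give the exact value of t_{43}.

Common difference d = 12.
t_k = -25 + (k - 1)·12.
t_{43} = -25 + 42·12 = 479.

479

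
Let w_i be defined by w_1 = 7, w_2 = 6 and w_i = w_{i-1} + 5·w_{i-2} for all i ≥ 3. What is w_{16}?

Step forward from the initial values:
w_3 = 41  w_4 = 71  w_5 = 276  …  w_{13} = 908191  w_{14} = 2520246  w_{15} = 7061201  w_{16} = 19662431.

19662431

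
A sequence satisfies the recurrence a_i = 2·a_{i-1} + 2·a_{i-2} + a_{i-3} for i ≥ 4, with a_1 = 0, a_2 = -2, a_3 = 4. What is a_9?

900

a_4 = 4; a_5 = 14; a_6 = 40; a_7 = 112; a_8 = 318; a_9 = 900.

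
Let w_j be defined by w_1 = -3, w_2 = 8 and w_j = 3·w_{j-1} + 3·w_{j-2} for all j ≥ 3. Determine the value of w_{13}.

Iterate the recurrence:
w_3 = 15;  w_4 = 69;  w_5 = 252;  …;  w_{10} = 198693;  w_{11} = 753300;  w_{12} = 2855979;  w_{13} = 10827837.

10827837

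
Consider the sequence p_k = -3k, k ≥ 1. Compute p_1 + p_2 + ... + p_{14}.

Over k = 1..14: Σk = 105.
Total = (-3)·105 = -315.

-315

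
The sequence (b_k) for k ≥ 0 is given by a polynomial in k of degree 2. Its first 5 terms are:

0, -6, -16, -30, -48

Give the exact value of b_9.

-198

1st diffs: -6, -10, -14, -18.
2nd diffs: -4, -4, -4 (constant).
So b_k = -2k^2 - 4k.
Evaluating at k = 9 gives b_9 = -198.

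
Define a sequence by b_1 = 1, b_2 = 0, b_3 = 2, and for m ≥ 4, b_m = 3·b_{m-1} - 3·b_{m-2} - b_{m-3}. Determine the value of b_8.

-45

Step forward from the initial values:
b_4 = 5  b_5 = 9  b_6 = 10  b_7 = -2  b_8 = -45.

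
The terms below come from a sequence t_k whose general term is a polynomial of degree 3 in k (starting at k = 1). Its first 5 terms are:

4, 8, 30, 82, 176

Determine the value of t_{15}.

1st diffs: 4, 22, 52, 94.
2nd diffs: 18, 30, 42.
3rd diffs: 12, 12 (constant).
Newton forward-difference form: t_k = 4 + 4·C(k-1,1) + 18·C(k-1,2) + 12·C(k-1,3).
At k = 15: k-1 = 14, so t_{15} = 4 + 56 + 1638 + 4368 = 6066.

6066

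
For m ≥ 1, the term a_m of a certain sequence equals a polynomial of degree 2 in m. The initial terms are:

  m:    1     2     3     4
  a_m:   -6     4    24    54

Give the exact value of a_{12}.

654

1st diffs: 10, 20, 30.
2nd diffs: 10, 10 (constant).
So a_m = 5m^2 - 5m - 6.
Evaluating at m = 12 gives a_{12} = 654.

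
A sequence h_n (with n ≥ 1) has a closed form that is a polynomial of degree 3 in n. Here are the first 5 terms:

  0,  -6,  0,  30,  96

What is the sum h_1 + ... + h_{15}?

1st diffs: -6, 6, 30, 66.
2nd diffs: 12, 24, 36.
3rd diffs: 12, 12 (constant).
So h_n = 2n^3 - 6n^2 - 2n + 6.
Continuing: …, 210, 384, 630, 960, …, h_{15} = 5376.
Summing n = 1..15 (15 terms) gives 21210.

21210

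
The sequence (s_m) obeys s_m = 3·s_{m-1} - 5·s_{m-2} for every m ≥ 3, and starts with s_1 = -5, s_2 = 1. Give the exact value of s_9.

Iterate the recurrence:
s_3 = 28; s_4 = 79; s_5 = 97; s_6 = -104; s_7 = -797; s_8 = -1871; s_9 = -1628.

-1628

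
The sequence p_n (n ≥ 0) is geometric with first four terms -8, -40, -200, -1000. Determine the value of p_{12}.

-1953125000

Common ratio r = 5.
p_n = (-8)·5^(n-0).
p_{12} = (-8)·5^12 = -1953125000.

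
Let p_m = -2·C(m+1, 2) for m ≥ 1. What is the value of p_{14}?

C(15, 2) = 105, so p_{14} = -210.

-210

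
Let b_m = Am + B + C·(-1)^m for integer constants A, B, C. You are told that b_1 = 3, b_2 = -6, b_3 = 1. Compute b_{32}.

-36

The three given values yield: A + B - C = 3; 2A + B + C = -6; 3A + B - C = 1.
Subtracting the first from the second: A + 2C = -9.
Subtracting the second from the third: A - 2C = 7.
Solving: C = -4, A = -1, then B = 0.
Hence b_{32} = -1·32 + 0 + (-4)·1 = -36.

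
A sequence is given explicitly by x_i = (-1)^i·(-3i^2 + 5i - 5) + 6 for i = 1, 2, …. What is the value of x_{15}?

611

(-1)^15 = -1; -3i^2 + 5i - 5 at i=15 is -605; so x_{15} = 611.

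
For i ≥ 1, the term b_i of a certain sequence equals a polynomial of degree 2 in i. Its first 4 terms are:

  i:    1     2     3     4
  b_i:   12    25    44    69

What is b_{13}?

1st diffs: 13, 19, 25.
2nd diffs: 6, 6 (constant).
Newton forward-difference form: b_i = 12 + 13·C(i-1,1) + 6·C(i-1,2).
At i = 13: i-1 = 12, so b_{13} = 12 + 156 + 396 = 564.

564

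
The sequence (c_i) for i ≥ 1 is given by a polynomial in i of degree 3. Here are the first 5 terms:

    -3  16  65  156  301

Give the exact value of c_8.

1180

1st diffs: 19, 49, 91, 145.
2nd diffs: 30, 42, 54.
3rd diffs: 12, 12 (constant).
So c_i = 2i^3 + 3i^2 - 4i - 4.
Evaluating at i = 8 gives c_8 = 1180.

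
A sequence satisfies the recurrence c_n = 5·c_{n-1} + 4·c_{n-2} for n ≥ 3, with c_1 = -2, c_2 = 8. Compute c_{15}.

39523957312

Applying the relation repeatedly:
c_3 = 32;  c_4 = 192;  c_5 = 1088;  …;  c_{12} = 213244992;  c_{13} = 1215829568;  c_{14} = 6932127808;  c_{15} = 39523957312.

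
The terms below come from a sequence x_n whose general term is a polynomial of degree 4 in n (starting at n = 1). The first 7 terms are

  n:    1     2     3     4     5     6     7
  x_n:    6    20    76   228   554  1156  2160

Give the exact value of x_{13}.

26706

1st diffs: 14, 56, 152, 326, 602, 1004.
2nd diffs: 42, 96, 174, 276, 402.
3rd diffs: 54, 78, 102, 126.
4th diffs: 24, 24, 24 (constant).
Newton forward-difference form: x_n = 6 + 14·C(n-1,1) + 42·C(n-1,2) + 54·C(n-1,3) + 24·C(n-1,4).
At n = 13: n-1 = 12, so x_{13} = 6 + 168 + 2772 + 11880 + 11880 = 26706.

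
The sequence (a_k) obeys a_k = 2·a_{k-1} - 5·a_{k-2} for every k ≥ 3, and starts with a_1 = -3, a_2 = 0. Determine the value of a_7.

Step forward from the initial values:
a_3 = 15;  a_4 = 30;  a_5 = -15;  a_6 = -180;  a_7 = -285.

-285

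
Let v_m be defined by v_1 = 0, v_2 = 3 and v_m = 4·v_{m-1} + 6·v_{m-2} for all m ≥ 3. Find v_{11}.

Compute successive terms:
v_3 = 12; v_4 = 66; v_5 = 336; v_6 = 1740; v_7 = 8976; v_8 = 46344; v_9 = 239232; v_{10} = 1234992; v_{11} = 6375360.

6375360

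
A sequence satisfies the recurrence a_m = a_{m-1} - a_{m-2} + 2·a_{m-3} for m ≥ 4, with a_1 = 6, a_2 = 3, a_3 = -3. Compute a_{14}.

39

Iterate the recurrence:
a_4 = 6;  a_5 = 15;  a_6 = 3;  …;  a_{11} = 27;  a_{12} = 87;  a_{13} = 72;  a_{14} = 39.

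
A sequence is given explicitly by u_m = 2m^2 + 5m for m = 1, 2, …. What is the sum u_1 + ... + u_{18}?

5073

Over m = 1..18: Σm = 171, Σm² = 2109.
Total = (2)·2109 + (5)·171 = 5073.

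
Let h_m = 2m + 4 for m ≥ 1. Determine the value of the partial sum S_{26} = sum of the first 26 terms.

806

Over m = 1..26: Σm = 351.
Total = (2)·351 + (4)·26 = 806.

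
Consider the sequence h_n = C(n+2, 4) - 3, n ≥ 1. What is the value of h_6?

C(8, 4) = 70, so h_6 = 67.

67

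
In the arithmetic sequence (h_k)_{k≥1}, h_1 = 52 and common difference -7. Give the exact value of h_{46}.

-263

h_k = 52 + (k - 1)·(-7).
h_{46} = 52 + 45·(-7) = -263.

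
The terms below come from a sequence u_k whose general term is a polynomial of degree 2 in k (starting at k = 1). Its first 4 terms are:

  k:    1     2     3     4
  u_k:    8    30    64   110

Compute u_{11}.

1st diffs: 22, 34, 46.
2nd diffs: 12, 12 (constant).
So u_k = 6k^2 + 4k - 2.
Evaluating at k = 11 gives u_{11} = 768.

768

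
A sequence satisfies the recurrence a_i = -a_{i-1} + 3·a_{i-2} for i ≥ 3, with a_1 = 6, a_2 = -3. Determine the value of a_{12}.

Step forward from the initial values:
a_3 = 21;  a_4 = -30;  a_5 = 93;  a_6 = -183;  a_7 = 462;  a_8 = -1011;  a_9 = 2397;  a_{10} = -5430;  a_{11} = 12621;  a_{12} = -28911.

-28911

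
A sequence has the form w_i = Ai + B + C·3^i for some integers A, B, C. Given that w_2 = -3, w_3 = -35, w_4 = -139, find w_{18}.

-774840899

Plug in i = 2, 3, 4: 2A + B + 9C = -3; 3A + B + 27C = -35; 4A + B + 81C = -139.
Subtracting the first from the second: A + 18C = -32.
Subtracting the second from the third: A + 54C = -104.
Solving: C = -2, A = 4, then B = 7.
Hence w_{18} = 4·18 + 7 + (-2)·387420489 = -774840899.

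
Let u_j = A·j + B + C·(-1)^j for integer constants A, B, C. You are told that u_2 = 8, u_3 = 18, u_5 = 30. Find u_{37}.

At j = 2, 3, 5: 2A + B + C = 8; 3A + B - C = 18; 5A + B - C = 30.
Subtracting the first from the second: A - 2C = 10.
Subtracting the second from the third: 2A = 12.
Solving: C = -2, A = 6, then B = -2.
So u_j = 6·j + (-2) + (-2)·(-1)^j; at j=37 this is 222.

222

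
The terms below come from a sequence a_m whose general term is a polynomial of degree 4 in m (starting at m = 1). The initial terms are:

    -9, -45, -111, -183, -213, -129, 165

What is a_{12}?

1st diffs: -36, -66, -72, -30, 84, 294.
2nd diffs: -30, -6, 42, 114, 210.
3rd diffs: 24, 48, 72, 96.
4th diffs: 24, 24, 24 (constant).
Newton forward-difference form: a_m = -9 + (-36)·C(m-1,1) + (-30)·C(m-1,2) + 24·C(m-1,3) + 24·C(m-1,4).
At m = 12: m-1 = 11, so a_{12} = -9 - 396 - 1650 + 3960 + 7920 = 9825.

9825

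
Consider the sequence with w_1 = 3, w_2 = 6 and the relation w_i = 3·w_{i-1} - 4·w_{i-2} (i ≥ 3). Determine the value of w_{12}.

1722

Compute successive terms:
w_3 = 6, w_4 = -6, w_5 = -42, w_6 = -102, w_7 = -138, w_8 = -6, w_9 = 534, w_{10} = 1626, w_{11} = 2742, w_{12} = 1722.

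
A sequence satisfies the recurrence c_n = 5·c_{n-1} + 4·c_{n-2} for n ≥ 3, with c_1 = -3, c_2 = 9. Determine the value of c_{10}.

c_3 = 33, c_4 = 201, c_5 = 1137, c_6 = 6489, c_7 = 36993, c_8 = 210921, c_9 = 1202577, c_{10} = 6856569.

6856569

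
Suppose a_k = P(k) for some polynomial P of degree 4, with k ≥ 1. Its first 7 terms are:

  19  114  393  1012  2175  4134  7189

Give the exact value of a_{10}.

1st diffs: 95, 279, 619, 1163, 1959, 3055.
2nd diffs: 184, 340, 544, 796, 1096.
3rd diffs: 156, 204, 252, 300.
4th diffs: 48, 48, 48 (constant).
Newton forward-difference form: a_k = 19 + 95·C(k-1,1) + 184·C(k-1,2) + 156·C(k-1,3) + 48·C(k-1,4).
At k = 10: k-1 = 9, so a_{10} = 19 + 855 + 6624 + 13104 + 6048 = 26650.

26650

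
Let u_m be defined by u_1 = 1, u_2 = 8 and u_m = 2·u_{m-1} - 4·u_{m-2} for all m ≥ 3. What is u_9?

768

Applying the relation repeatedly:
u_3 = 12, u_4 = -8, u_5 = -64, u_6 = -96, u_7 = 64, u_8 = 512, u_9 = 768.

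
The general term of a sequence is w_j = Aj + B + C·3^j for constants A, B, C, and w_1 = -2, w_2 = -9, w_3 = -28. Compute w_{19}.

-1162261484

At j = 1, 2, 3: A + B + 3C = -2; 2A + B + 9C = -9; 3A + B + 27C = -28.
Subtracting the first from the second: A + 6C = -7.
Subtracting the second from the third: A + 18C = -19.
Solving: C = -1, A = -1, then B = 2.
So w_j = -1·j + 2 + (-1)·3^j; at j=19 this is -1162261484.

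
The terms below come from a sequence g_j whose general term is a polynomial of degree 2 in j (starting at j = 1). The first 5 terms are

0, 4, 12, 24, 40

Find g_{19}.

684

1st diffs: 4, 8, 12, 16.
2nd diffs: 4, 4, 4 (constant).
So g_j = 2j^2 - 2j.
Evaluating at j = 19 gives g_{19} = 684.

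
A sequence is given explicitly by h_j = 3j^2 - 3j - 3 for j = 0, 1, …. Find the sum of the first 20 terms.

Over j = 0..19: Σj = 190, Σj² = 2470.
Total = (3)·2470 + (-3)·190 + (-3)·20 = 6780.

6780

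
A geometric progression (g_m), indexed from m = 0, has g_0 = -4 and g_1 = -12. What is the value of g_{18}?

Common ratio r = 3.
g_m = (-4)·3^(m-0).
g_{18} = (-4)·3^18 = -1549681956.

-1549681956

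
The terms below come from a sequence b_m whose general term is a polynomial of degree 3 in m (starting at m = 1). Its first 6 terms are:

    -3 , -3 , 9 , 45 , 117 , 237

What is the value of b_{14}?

1st diffs: 0, 12, 36, 72, 120.
2nd diffs: 12, 24, 36, 48.
3rd diffs: 12, 12, 12 (constant).
Newton forward-difference form: b_m = -3 + 12·C(m-1,2) + 12·C(m-1,3).
At m = 14: m-1 = 13, so b_{14} = -3 + 936 + 3432 = 4365.

4365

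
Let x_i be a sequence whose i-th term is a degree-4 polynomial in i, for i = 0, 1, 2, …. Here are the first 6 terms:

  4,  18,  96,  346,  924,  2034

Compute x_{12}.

1st diffs: 14, 78, 250, 578, 1110.
2nd diffs: 64, 172, 328, 532.
3rd diffs: 108, 156, 204.
4th diffs: 48, 48 (constant).
Newton forward-difference form: x_i = 4 + 14·C(i,1) + 64·C(i,2) + 108·C(i,3) + 48·C(i,4).
At i = 12: i = 12, so x_{12} = 4 + 168 + 4224 + 23760 + 23760 = 51916.

51916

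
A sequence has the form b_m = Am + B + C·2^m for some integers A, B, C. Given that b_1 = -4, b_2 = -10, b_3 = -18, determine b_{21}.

-2097234

Write the equations: A + B + 2C = -4; 2A + B + 4C = -10; 3A + B + 8C = -18.
Subtracting the first from the second: A + 2C = -6.
Subtracting the second from the third: A + 4C = -8.
Solving: C = -1, A = -4, then B = 2.
Therefore b_{21} = -84 + 2 + (-1)·2097152 = -2097234.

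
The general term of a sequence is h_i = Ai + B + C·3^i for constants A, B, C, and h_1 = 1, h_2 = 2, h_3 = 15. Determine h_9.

At i = 1, 2, 3: A + B + 3C = 1; 2A + B + 9C = 2; 3A + B + 27C = 15.
Subtracting the first from the second: A + 6C = 1.
Subtracting the second from the third: A + 18C = 13.
Solving: C = 1, A = -5, then B = 3.
Hence h_9 = -5·9 + 3 + 1·19683 = 19641.

19641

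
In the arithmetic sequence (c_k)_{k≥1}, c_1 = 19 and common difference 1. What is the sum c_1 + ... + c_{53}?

c_k = 19 + (k - 1)·1.
c_{53} = 71; S = 53·(19 + 71)/2 = 2385.

2385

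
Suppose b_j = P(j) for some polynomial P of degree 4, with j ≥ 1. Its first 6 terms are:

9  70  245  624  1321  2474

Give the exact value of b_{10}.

1st diffs: 61, 175, 379, 697, 1153.
2nd diffs: 114, 204, 318, 456.
3rd diffs: 90, 114, 138.
4th diffs: 24, 24 (constant).
So b_j = j^4 + 5j^3 + 2j^2 + 5j - 4.
Evaluating at j = 10 gives b_{10} = 15246.

15246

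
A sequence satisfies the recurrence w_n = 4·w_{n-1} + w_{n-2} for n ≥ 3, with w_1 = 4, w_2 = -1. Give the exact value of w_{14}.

-1762289

Step forward from the initial values:
w_3 = 0; w_4 = -1; w_5 = -4; …; w_{11} = -23184; w_{12} = -98209; w_{13} = -416020; w_{14} = -1762289.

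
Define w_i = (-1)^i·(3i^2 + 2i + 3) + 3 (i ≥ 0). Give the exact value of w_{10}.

326

(-1)^10 = 1; 3i^2 + 2i + 3 at i=10 is 323; so w_{10} = 326.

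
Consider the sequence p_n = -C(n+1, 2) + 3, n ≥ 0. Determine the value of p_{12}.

C(13, 2) = 78, so p_{12} = -75.

-75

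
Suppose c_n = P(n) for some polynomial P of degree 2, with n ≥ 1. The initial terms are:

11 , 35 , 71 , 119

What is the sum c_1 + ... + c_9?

1st diffs: 24, 36, 48.
2nd diffs: 12, 12 (constant).
Newton forward-difference form: c_n = 11 + 24·C(n-1,1) + 12·C(n-1,2).
Continuing: …, 179, 251, 335, 431, …, c_9 = 539.
Summing n = 1..9 (9 terms) gives 1971.

1971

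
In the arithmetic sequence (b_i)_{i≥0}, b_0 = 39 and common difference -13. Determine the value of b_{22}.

b_i = 39 + (i - 0)·(-13).
b_{22} = 39 + 22·(-13) = -247.

-247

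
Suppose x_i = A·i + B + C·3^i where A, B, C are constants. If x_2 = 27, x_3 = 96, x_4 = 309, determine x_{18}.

The three given values yield: 2A + B + 9C = 27; 3A + B + 27C = 96; 4A + B + 81C = 309.
Subtracting the first from the second: A + 18C = 69.
Subtracting the second from the third: A + 54C = 213.
Solving: C = 4, A = -3, then B = -3.
Therefore x_{18} = -54 + (-3) + 4·387420489 = 1549681899.

1549681899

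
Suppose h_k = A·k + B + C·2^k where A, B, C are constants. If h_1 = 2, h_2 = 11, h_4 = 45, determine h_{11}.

The three given values yield: A + B + 2C = 2; 2A + B + 4C = 11; 4A + B + 16C = 45.
Subtracting the first from the second: A + 2C = 9.
Subtracting the second from the third: 2A + 12C = 34.
Solving: C = 2, A = 5, then B = -7.
So h_k = 5·k + (-7) + 2·2^k; at k=11 this is 4144.

4144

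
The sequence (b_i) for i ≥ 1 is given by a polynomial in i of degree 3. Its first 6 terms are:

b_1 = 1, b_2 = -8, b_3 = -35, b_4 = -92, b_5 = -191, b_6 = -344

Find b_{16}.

-7484

1st diffs: -9, -27, -57, -99, -153.
2nd diffs: -18, -30, -42, -54.
3rd diffs: -12, -12, -12 (constant).
So b_i = -2i^3 + 3i^2 - 4i + 4.
Evaluating at i = 16 gives b_{16} = -7484.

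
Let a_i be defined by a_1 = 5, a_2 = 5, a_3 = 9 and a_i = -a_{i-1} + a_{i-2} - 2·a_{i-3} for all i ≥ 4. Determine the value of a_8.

-157

Applying the relation repeatedly:
a_4 = -14; a_5 = 13; a_6 = -45; a_7 = 86; a_8 = -157.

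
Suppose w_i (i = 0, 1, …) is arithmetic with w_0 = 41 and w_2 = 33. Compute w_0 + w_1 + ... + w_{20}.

Common difference d = (33 - 41) / (2 - 0) = -4.
w_i = 41 + (i - 0)·(-4).
w_{20} = -39; S = 21·(41 + (-39))/2 = 21.

21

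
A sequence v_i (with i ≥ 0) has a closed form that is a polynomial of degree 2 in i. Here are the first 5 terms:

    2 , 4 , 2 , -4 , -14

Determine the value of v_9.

-124

1st diffs: 2, -2, -6, -10.
2nd diffs: -4, -4, -4 (constant).
So v_i = -2i^2 + 4i + 2.
Evaluating at i = 9 gives v_9 = -124.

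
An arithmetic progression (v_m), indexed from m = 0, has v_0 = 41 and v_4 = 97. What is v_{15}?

251

Common difference d = (97 - 41) / (4 - 0) = 14.
v_m = 41 + (m - 0)·14.
v_{15} = 41 + 15·14 = 251.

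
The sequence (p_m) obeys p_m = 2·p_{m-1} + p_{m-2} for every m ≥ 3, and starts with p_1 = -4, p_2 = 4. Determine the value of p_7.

Applying the relation repeatedly:
p_3 = 4  p_4 = 12  p_5 = 28  p_6 = 68  p_7 = 164.

164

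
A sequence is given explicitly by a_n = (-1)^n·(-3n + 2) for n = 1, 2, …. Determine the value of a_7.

19

(-1)^7 = -1; -3n + 2 at n=7 is -19; so a_7 = 19.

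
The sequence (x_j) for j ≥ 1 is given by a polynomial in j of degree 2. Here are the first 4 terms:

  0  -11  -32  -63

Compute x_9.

1st diffs: -11, -21, -31.
2nd diffs: -10, -10 (constant).
Newton forward-difference form: x_j = (-11)·C(j-1,1) + (-10)·C(j-1,2).
At j = 9: j-1 = 8, so x_9 = -88 - 280 = -368.

-368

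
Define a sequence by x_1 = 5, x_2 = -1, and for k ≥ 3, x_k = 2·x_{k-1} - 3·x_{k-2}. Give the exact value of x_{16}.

x_3 = -17;  x_4 = -31;  x_5 = -11;  …;  x_{13} = 4405;  x_{14} = 7031;  x_{15} = 847;  x_{16} = -19399.

-19399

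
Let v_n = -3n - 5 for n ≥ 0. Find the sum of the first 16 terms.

Over n = 0..15: Σn = 120.
Total = (-3)·120 + (-5)·16 = -440.

-440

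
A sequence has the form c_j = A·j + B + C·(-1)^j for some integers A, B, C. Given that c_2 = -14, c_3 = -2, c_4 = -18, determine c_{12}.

Write the equations: 2A + B + C = -14; 3A + B - C = -2; 4A + B + C = -18.
Subtracting the first from the second: A - 2C = 12.
Subtracting the second from the third: A + 2C = -16.
Solving: C = -7, A = -2, then B = -3.
Therefore c_{12} = -24 + (-3) + (-7)·1 = -34.

-34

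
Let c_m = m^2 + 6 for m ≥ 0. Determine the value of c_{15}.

c_{15} = 1·15^2 + 6 = 231.

231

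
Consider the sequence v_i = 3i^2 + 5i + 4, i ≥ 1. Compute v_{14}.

662

v_{14} = 3·14^2 + 5·14 + 4 = 662.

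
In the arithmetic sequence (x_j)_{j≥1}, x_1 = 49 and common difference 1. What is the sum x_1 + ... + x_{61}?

4819

x_j = 49 + (j - 1)·1.
x_{61} = 109; S = 61·(49 + 109)/2 = 4819.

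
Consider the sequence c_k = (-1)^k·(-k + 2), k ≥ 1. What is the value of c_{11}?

(-1)^11 = -1; -k + 2 at k=11 is -9; so c_{11} = 9.

9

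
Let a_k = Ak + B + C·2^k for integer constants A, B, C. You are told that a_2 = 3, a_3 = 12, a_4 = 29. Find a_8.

513

The three given values yield: 2A + B + 4C = 3; 3A + B + 8C = 12; 4A + B + 16C = 29.
Subtracting the first from the second: A + 4C = 9.
Subtracting the second from the third: A + 8C = 17.
Solving: C = 2, A = 1, then B = -7.
Therefore a_8 = 8 + (-7) + 2·256 = 513.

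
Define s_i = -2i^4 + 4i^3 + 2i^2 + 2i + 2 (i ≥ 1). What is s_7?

-3316

s_7 = -2·7^4 + 4·7^3 + 2·7^2 + 2·7 + 2 = -3316.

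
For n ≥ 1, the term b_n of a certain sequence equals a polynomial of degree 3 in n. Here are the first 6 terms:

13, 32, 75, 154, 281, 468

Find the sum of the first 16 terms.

1st diffs: 19, 43, 79, 127, 187.
2nd diffs: 24, 36, 48, 60.
3rd diffs: 12, 12, 12 (constant).
Newton forward-difference form: b_n = 13 + 19·C(n-1,1) + 24·C(n-1,2) + 12·C(n-1,3).
Continuing: …, 727, 1070, 1509, 2056, …, b_{16} = 8278.
Summing n = 1..16 (16 terms) gives 37768.

37768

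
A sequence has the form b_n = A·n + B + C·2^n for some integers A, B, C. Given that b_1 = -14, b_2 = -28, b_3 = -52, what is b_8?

-1312

The three given values yield: A + B + 2C = -14; 2A + B + 4C = -28; 3A + B + 8C = -52.
Subtracting the first from the second: A + 2C = -14.
Subtracting the second from the third: A + 4C = -24.
Solving: C = -5, A = -4, then B = 0.
Hence b_8 = -4·8 + 0 + (-5)·256 = -1312.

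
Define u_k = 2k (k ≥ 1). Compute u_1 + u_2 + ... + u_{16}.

272

Over k = 1..16: Σk = 136.
Total = (2)·136 = 272.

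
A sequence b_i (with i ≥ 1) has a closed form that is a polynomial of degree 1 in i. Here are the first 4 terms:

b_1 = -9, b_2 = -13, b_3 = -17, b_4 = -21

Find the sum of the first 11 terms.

1st diffs: -4, -4, -4 (constant).
So b_i = -4i - 5.
Continuing: …, -25, -29, -33, -37, …, b_{11} = -49.
Summing i = 1..11 (11 terms) gives -319.

-319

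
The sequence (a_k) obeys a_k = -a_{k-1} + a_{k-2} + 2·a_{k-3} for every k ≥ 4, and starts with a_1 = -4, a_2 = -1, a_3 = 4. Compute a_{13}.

Iterate the recurrence:
a_4 = -13;  a_5 = 15;  a_6 = -20;  a_7 = 9;  a_8 = 1;  a_9 = -32;  a_{10} = 51;  a_{11} = -81;  a_{12} = 68;  a_{13} = -47.

-47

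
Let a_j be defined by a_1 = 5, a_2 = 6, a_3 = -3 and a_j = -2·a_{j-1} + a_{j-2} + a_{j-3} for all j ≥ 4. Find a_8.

Applying the relation repeatedly:
a_4 = 17;  a_5 = -31;  a_6 = 76;  a_7 = -166;  a_8 = 377.

377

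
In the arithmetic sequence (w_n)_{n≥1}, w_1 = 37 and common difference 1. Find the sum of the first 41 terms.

w_n = 37 + (n - 1)·1.
w_{41} = 77; S = 41·(37 + 77)/2 = 2337.

2337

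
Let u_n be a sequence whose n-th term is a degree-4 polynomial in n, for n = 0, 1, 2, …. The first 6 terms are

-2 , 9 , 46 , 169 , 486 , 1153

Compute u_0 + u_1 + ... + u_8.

1st diffs: 11, 37, 123, 317, 667.
2nd diffs: 26, 86, 194, 350.
3rd diffs: 60, 108, 156.
4th diffs: 48, 48 (constant).
Newton forward-difference form: u_n = -2 + 11·C(n,1) + 26·C(n,2) + 60·C(n,3) + 48·C(n,4).
Continuing: 2374, 4401, 7534.
Summing n = 0..8 (9 terms) gives 16170.

16170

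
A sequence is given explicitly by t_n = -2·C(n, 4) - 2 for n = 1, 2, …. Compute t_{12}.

C(12, 4) = 495, so t_{12} = -992.

-992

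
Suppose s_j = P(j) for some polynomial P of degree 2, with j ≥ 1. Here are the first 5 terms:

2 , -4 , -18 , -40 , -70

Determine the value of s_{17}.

1st diffs: -6, -14, -22, -30.
2nd diffs: -8, -8, -8 (constant).
Newton forward-difference form: s_j = 2 + (-6)·C(j-1,1) + (-8)·C(j-1,2).
At j = 17: j-1 = 16, so s_{17} = 2 - 96 - 960 = -1054.

-1054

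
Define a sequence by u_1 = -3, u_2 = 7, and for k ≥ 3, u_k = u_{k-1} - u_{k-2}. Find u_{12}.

-10

u_3 = 10;  u_4 = 3;  u_5 = -7;  u_6 = -10;  u_7 = -3;  u_8 = 7;  u_9 = 10;  u_{10} = 3;  u_{11} = -7;  u_{12} = -10.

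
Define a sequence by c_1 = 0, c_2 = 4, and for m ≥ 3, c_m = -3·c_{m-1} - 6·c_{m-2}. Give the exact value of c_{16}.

1268460

Iterate the recurrence:
c_3 = -12; c_4 = 12; c_5 = 36; …; c_{13} = 96228; c_{14} = -154548; c_{15} = -113724; c_{16} = 1268460.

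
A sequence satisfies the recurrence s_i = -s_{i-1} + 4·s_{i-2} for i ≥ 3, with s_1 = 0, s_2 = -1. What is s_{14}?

-49661

s_3 = 1, s_4 = -5, s_5 = 9, …, s_{11} = 2929, s_{12} = -7589, s_{13} = 19305, s_{14} = -49661.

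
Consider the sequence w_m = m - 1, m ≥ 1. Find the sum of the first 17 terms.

Over m = 1..17: Σm = 153.
Total = (1)·153 + (-1)·17 = 136.

136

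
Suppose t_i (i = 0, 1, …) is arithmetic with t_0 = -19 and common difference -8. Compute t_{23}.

t_i = -19 + (i - 0)·(-8).
t_{23} = -19 + 23·(-8) = -203.

-203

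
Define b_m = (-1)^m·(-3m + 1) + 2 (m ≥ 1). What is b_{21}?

64

(-1)^21 = -1; -3m + 1 at m=21 is -62; so b_{21} = 64.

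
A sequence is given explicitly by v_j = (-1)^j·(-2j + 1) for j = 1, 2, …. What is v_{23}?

45

(-1)^23 = -1; -2j + 1 at j=23 is -45; so v_{23} = 45.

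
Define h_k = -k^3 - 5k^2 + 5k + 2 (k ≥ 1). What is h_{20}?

h_{20} = -1·20^3 - 5·20^2 + 5·20 + 2 = -9898.

-9898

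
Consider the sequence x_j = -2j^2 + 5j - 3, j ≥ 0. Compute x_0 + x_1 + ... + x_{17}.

-2859

Over j = 0..17: Σj = 153, Σj² = 1785.
Total = (-2)·1785 + (5)·153 + (-3)·18 = -2859.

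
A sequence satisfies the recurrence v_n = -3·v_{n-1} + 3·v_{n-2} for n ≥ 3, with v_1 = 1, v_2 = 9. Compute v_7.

-5319

Step forward from the initial values:
v_3 = -24;  v_4 = 99;  v_5 = -369;  v_6 = 1404;  v_7 = -5319.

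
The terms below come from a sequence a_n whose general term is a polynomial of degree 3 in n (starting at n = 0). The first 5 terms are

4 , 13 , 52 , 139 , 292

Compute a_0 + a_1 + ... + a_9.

7825

1st diffs: 9, 39, 87, 153.
2nd diffs: 30, 48, 66.
3rd diffs: 18, 18 (constant).
So a_n = 3n^3 + 6n^2 + 4.
Continuing: …, 529, 868, 1327, 1924, …, a_9 = 2677.
Summing n = 0..9 (10 terms) gives 7825.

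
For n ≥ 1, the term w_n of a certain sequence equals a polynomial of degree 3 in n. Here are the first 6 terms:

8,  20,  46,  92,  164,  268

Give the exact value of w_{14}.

2972

1st diffs: 12, 26, 46, 72, 104.
2nd diffs: 14, 20, 26, 32.
3rd diffs: 6, 6, 6 (constant).
Newton forward-difference form: w_n = 8 + 12·C(n-1,1) + 14·C(n-1,2) + 6·C(n-1,3).
At n = 14: n-1 = 13, so w_{14} = 8 + 156 + 1092 + 1716 = 2972.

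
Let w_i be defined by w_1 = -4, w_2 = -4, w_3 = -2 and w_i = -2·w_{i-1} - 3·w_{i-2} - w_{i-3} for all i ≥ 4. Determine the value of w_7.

Compute successive terms:
w_4 = 20  w_5 = -30  w_6 = 2  w_7 = 66.

66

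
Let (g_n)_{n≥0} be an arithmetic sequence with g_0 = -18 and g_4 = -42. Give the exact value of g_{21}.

-144

Common difference d = (-42 - (-18)) / (4 - 0) = -6.
g_n = -18 + (n - 0)·(-6).
g_{21} = -18 + 21·(-6) = -144.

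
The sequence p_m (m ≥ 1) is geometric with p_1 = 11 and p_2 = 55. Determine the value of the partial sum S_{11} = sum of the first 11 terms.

134277341

Common ratio r = 5.
p_m = 11·5^(m-1).
S = 11·(5^11 - 1)/(5 - 1) = 11·(48828125 - 1)/(4) = 134277341.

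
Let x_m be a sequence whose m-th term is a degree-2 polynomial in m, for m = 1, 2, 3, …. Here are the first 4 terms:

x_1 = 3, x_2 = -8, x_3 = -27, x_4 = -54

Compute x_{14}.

-764

1st diffs: -11, -19, -27.
2nd diffs: -8, -8 (constant).
Newton forward-difference form: x_m = 3 + (-11)·C(m-1,1) + (-8)·C(m-1,2).
At m = 14: m-1 = 13, so x_{14} = 3 - 143 - 624 = -764.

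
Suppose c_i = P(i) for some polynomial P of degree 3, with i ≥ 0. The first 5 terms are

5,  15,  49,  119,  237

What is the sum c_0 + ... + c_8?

1st diffs: 10, 34, 70, 118.
2nd diffs: 24, 36, 48.
3rd diffs: 12, 12 (constant).
Newton forward-difference form: c_i = 5 + 10·C(i,1) + 24·C(i,2) + 12·C(i,3).
Continuing: 415, 665, 999, 1429.
Summing i = 0..8 (9 terms) gives 3933.

3933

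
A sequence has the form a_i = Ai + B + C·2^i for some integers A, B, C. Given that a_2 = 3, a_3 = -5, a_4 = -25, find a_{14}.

The three given values yield: 2A + B + 4C = 3; 3A + B + 8C = -5; 4A + B + 16C = -25.
Subtracting the first from the second: A + 4C = -8.
Subtracting the second from the third: A + 8C = -20.
Solving: C = -3, A = 4, then B = 7.
Therefore a_{14} = 56 + 7 + (-3)·16384 = -49089.

-49089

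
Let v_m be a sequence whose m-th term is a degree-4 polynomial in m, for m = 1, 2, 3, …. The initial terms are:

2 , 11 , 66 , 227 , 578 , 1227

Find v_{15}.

1st diffs: 9, 55, 161, 351, 649.
2nd diffs: 46, 106, 190, 298.
3rd diffs: 60, 84, 108.
4th diffs: 24, 24 (constant).
So v_m = m^4 - 2m^2 + 3.
Evaluating at m = 15 gives v_{15} = 50178.

50178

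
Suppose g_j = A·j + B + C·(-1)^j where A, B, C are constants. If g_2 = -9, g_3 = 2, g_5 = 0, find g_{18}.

-25

At j = 2, 3, 5: 2A + B + C = -9; 3A + B - C = 2; 5A + B - C = 0.
Subtracting the first from the second: A - 2C = 11.
Subtracting the second from the third: 2A = -2.
Solving: C = -6, A = -1, then B = -1.
Hence g_{18} = -1·18 + (-1) + (-6)·1 = -25.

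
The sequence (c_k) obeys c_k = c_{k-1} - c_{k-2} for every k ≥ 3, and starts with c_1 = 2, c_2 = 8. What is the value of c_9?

Step forward from the initial values:
c_3 = 6, c_4 = -2, c_5 = -8, c_6 = -6, c_7 = 2, c_8 = 8, c_9 = 6.

6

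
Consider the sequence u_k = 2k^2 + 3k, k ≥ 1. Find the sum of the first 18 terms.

Over k = 1..18: Σk = 171, Σk² = 2109.
Total = (2)·2109 + (3)·171 = 4731.

4731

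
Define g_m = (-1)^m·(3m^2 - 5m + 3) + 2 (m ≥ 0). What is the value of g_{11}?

(-1)^11 = -1; 3m^2 - 5m + 3 at m=11 is 311; so g_{11} = -309.

-309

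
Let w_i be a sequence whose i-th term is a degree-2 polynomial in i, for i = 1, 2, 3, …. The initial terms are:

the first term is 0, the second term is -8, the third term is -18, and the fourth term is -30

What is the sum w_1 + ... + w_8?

1st diffs: -8, -10, -12.
2nd diffs: -2, -2 (constant).
So w_i = -i^2 - 5i + 6.
Continuing: -44, -60, -78, -98.
Summing i = 1..8 (8 terms) gives -336.

-336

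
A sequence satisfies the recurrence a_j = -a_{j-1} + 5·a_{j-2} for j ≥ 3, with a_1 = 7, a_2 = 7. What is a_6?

-98

Step forward from the initial values:
a_3 = 28;  a_4 = 7;  a_5 = 133;  a_6 = -98.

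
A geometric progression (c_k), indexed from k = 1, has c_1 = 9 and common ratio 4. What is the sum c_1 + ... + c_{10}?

3145725

c_k = 9·4^(k-1).
S = 9·(4^10 - 1)/(4 - 1) = 9·(1048576 - 1)/(3) = 3145725.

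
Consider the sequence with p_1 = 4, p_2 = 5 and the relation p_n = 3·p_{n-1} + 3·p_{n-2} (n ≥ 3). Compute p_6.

1395

p_3 = 27;  p_4 = 96;  p_5 = 369;  p_6 = 1395.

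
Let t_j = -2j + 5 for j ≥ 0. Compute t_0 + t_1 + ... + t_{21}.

Over j = 0..21: Σj = 231.
Total = (-2)·231 + (5)·22 = -352.

-352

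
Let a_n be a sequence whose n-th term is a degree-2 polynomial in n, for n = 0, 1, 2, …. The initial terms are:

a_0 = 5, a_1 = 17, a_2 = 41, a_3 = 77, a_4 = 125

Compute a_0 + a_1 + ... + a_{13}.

5530

1st diffs: 12, 24, 36, 48.
2nd diffs: 12, 12, 12 (constant).
Newton forward-difference form: a_n = 5 + 12·C(n,1) + 12·C(n,2).
Continuing: …, 185, 257, 341, 437, …, a_{13} = 1097.
Summing n = 0..13 (14 terms) gives 5530.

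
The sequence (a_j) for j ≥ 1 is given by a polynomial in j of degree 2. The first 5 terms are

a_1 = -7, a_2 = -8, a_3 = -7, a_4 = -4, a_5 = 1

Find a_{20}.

1st diffs: -1, 1, 3, 5.
2nd diffs: 2, 2, 2 (constant).
Newton forward-difference form: a_j = -7 + (-1)·C(j-1,1) + 2·C(j-1,2).
At j = 20: j-1 = 19, so a_{20} = -7 - 19 + 342 = 316.

316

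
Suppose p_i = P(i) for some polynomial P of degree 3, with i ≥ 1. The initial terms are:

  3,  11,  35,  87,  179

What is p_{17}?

8771

1st diffs: 8, 24, 52, 92.
2nd diffs: 16, 28, 40.
3rd diffs: 12, 12 (constant).
Newton forward-difference form: p_i = 3 + 8·C(i-1,1) + 16·C(i-1,2) + 12·C(i-1,3).
At i = 17: i-1 = 16, so p_{17} = 3 + 128 + 1920 + 6720 = 8771.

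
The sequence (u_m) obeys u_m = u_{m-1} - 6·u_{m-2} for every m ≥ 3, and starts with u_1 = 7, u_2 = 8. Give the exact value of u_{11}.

u_3 = -34, u_4 = -82, u_5 = 122, u_6 = 614, u_7 = -118, u_8 = -3802, u_9 = -3094, u_{10} = 19718, u_{11} = 38282.

38282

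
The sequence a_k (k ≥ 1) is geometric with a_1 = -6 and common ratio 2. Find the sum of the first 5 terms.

a_k = (-6)·2^(k-1).
S = (-6)·(2^5 - 1)/(2 - 1) = (-6)·(32 - 1)/(1) = -186.

-186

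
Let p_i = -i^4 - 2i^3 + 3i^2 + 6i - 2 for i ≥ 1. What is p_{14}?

-43234

p_{14} = -1·14^4 - 2·14^3 + 3·14^2 + 6·14 - 2 = -43234.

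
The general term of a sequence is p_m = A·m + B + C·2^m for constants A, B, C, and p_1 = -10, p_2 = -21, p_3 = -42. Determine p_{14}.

At m = 1, 2, 3: A + B + 2C = -10; 2A + B + 4C = -21; 3A + B + 8C = -42.
Subtracting the first from the second: A + 2C = -11.
Subtracting the second from the third: A + 4C = -21.
Solving: C = -5, A = -1, then B = 1.
Hence p_{14} = -1·14 + 1 + (-5)·16384 = -81933.

-81933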